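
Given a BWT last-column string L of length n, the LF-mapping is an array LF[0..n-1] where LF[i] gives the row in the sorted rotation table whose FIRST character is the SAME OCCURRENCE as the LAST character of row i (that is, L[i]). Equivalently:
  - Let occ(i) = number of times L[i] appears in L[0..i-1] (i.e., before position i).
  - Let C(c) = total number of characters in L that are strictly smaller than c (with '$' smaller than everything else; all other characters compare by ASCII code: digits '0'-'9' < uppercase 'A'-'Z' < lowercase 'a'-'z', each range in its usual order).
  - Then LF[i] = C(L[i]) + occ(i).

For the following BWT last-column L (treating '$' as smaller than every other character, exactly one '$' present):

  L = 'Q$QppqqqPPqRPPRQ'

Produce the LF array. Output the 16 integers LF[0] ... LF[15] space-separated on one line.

Char counts: '$':1, 'P':4, 'Q':3, 'R':2, 'p':2, 'q':4
C (first-col start): C('$')=0, C('P')=1, C('Q')=5, C('R')=8, C('p')=10, C('q')=12
L[0]='Q': occ=0, LF[0]=C('Q')+0=5+0=5
L[1]='$': occ=0, LF[1]=C('$')+0=0+0=0
L[2]='Q': occ=1, LF[2]=C('Q')+1=5+1=6
L[3]='p': occ=0, LF[3]=C('p')+0=10+0=10
L[4]='p': occ=1, LF[4]=C('p')+1=10+1=11
L[5]='q': occ=0, LF[5]=C('q')+0=12+0=12
L[6]='q': occ=1, LF[6]=C('q')+1=12+1=13
L[7]='q': occ=2, LF[7]=C('q')+2=12+2=14
L[8]='P': occ=0, LF[8]=C('P')+0=1+0=1
L[9]='P': occ=1, LF[9]=C('P')+1=1+1=2
L[10]='q': occ=3, LF[10]=C('q')+3=12+3=15
L[11]='R': occ=0, LF[11]=C('R')+0=8+0=8
L[12]='P': occ=2, LF[12]=C('P')+2=1+2=3
L[13]='P': occ=3, LF[13]=C('P')+3=1+3=4
L[14]='R': occ=1, LF[14]=C('R')+1=8+1=9
L[15]='Q': occ=2, LF[15]=C('Q')+2=5+2=7

Answer: 5 0 6 10 11 12 13 14 1 2 15 8 3 4 9 7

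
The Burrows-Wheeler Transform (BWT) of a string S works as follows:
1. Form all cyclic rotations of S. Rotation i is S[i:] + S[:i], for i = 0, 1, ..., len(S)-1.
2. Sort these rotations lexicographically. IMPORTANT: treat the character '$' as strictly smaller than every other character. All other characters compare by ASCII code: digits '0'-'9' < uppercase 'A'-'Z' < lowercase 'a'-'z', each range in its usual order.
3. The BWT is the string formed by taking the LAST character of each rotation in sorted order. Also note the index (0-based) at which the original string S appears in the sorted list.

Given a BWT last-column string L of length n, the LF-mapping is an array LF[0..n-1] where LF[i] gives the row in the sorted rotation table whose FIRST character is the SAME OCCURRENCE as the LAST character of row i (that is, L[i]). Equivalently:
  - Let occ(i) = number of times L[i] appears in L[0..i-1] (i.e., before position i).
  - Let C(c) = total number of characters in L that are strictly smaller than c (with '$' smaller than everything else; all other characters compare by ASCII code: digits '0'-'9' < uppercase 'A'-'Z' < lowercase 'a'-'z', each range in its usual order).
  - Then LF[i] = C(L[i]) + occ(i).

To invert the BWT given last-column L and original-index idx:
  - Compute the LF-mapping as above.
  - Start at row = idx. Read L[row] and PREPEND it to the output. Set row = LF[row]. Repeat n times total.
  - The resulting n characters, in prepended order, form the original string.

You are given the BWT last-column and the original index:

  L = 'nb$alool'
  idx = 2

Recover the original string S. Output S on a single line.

Answer: balloon$

Derivation:
LF mapping: 5 2 0 1 3 6 7 4
Walk LF starting at row 2, prepending L[row]:
  step 1: row=2, L[2]='$', prepend. Next row=LF[2]=0
  step 2: row=0, L[0]='n', prepend. Next row=LF[0]=5
  step 3: row=5, L[5]='o', prepend. Next row=LF[5]=6
  step 4: row=6, L[6]='o', prepend. Next row=LF[6]=7
  step 5: row=7, L[7]='l', prepend. Next row=LF[7]=4
  step 6: row=4, L[4]='l', prepend. Next row=LF[4]=3
  step 7: row=3, L[3]='a', prepend. Next row=LF[3]=1
  step 8: row=1, L[1]='b', prepend. Next row=LF[1]=2
Reversed output: balloon$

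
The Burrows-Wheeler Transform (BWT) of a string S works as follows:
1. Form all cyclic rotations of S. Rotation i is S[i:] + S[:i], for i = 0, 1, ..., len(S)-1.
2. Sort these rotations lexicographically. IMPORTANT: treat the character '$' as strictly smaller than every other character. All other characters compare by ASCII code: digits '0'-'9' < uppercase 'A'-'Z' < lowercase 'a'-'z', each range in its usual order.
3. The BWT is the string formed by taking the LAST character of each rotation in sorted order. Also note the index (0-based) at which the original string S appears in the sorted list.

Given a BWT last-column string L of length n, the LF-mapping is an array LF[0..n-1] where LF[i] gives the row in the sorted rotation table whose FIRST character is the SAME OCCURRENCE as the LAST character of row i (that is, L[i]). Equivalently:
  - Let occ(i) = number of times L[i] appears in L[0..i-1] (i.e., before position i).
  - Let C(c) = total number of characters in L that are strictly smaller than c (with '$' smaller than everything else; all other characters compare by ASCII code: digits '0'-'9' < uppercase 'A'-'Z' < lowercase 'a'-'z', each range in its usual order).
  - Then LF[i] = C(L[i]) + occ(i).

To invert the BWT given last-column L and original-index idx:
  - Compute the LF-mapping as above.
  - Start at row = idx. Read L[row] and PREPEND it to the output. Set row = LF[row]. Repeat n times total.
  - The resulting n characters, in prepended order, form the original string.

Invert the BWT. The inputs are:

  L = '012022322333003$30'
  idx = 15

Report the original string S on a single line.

Answer: 32203203332200310$

Derivation:
LF mapping: 1 6 7 2 8 9 12 10 11 13 14 15 3 4 16 0 17 5
Walk LF starting at row 15, prepending L[row]:
  step 1: row=15, L[15]='$', prepend. Next row=LF[15]=0
  step 2: row=0, L[0]='0', prepend. Next row=LF[0]=1
  step 3: row=1, L[1]='1', prepend. Next row=LF[1]=6
  step 4: row=6, L[6]='3', prepend. Next row=LF[6]=12
  step 5: row=12, L[12]='0', prepend. Next row=LF[12]=3
  step 6: row=3, L[3]='0', prepend. Next row=LF[3]=2
  step 7: row=2, L[2]='2', prepend. Next row=LF[2]=7
  step 8: row=7, L[7]='2', prepend. Next row=LF[7]=10
  step 9: row=10, L[10]='3', prepend. Next row=LF[10]=14
  step 10: row=14, L[14]='3', prepend. Next row=LF[14]=16
  step 11: row=16, L[16]='3', prepend. Next row=LF[16]=17
  step 12: row=17, L[17]='0', prepend. Next row=LF[17]=5
  step 13: row=5, L[5]='2', prepend. Next row=LF[5]=9
  step 14: row=9, L[9]='3', prepend. Next row=LF[9]=13
  step 15: row=13, L[13]='0', prepend. Next row=LF[13]=4
  step 16: row=4, L[4]='2', prepend. Next row=LF[4]=8
  step 17: row=8, L[8]='2', prepend. Next row=LF[8]=11
  step 18: row=11, L[11]='3', prepend. Next row=LF[11]=15
Reversed output: 32203203332200310$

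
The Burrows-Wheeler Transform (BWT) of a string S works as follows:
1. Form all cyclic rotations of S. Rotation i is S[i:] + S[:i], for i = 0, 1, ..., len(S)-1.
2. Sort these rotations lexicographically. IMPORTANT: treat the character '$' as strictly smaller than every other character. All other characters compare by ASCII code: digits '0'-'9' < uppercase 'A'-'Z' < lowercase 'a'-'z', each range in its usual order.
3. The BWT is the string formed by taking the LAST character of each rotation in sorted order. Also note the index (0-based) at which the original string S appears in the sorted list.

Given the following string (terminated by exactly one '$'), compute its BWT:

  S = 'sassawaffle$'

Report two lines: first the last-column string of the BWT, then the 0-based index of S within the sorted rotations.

All 12 rotations (rotation i = S[i:]+S[:i]):
  rot[0] = sassawaffle$
  rot[1] = assawaffle$s
  rot[2] = ssawaffle$sa
  rot[3] = sawaffle$sas
  rot[4] = awaffle$sass
  rot[5] = waffle$sassa
  rot[6] = affle$sassaw
  rot[7] = ffle$sassawa
  rot[8] = fle$sassawaf
  rot[9] = le$sassawaff
  rot[10] = e$sassawaffl
  rot[11] = $sassawaffle
Sorted (with $ < everything):
  sorted[0] = $sassawaffle  (last char: 'e')
  sorted[1] = affle$sassaw  (last char: 'w')
  sorted[2] = assawaffle$s  (last char: 's')
  sorted[3] = awaffle$sass  (last char: 's')
  sorted[4] = e$sassawaffl  (last char: 'l')
  sorted[5] = ffle$sassawa  (last char: 'a')
  sorted[6] = fle$sassawaf  (last char: 'f')
  sorted[7] = le$sassawaff  (last char: 'f')
  sorted[8] = sassawaffle$  (last char: '$')
  sorted[9] = sawaffle$sas  (last char: 's')
  sorted[10] = ssawaffle$sa  (last char: 'a')
  sorted[11] = waffle$sassa  (last char: 'a')
Last column: ewsslaff$saa
Original string S is at sorted index 8

Answer: ewsslaff$saa
8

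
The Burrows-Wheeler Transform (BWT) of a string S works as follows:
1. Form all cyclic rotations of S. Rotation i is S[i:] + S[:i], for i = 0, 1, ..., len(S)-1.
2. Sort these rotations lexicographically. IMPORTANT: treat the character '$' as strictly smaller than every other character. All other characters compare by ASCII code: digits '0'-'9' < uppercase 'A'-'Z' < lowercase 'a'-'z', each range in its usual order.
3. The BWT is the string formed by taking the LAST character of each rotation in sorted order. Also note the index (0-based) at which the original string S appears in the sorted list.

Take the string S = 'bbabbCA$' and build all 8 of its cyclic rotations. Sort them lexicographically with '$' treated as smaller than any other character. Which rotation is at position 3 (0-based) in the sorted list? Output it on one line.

Answer: abbCA$bb

Derivation:
All 8 rotations (rotation i = S[i:]+S[:i]):
  rot[0] = bbabbCA$
  rot[1] = babbCA$b
  rot[2] = abbCA$bb
  rot[3] = bbCA$bba
  rot[4] = bCA$bbab
  rot[5] = CA$bbabb
  rot[6] = A$bbabbC
  rot[7] = $bbabbCA
Sorted (with $ < everything):
  sorted[0] = $bbabbCA
  sorted[1] = A$bbabbC
  sorted[2] = CA$bbabb
  sorted[3] = abbCA$bb
  sorted[4] = bCA$bbab
  sorted[5] = babbCA$b
  sorted[6] = bbCA$bba
  sorted[7] = bbabbCA$
sorted[3] = abbCA$bb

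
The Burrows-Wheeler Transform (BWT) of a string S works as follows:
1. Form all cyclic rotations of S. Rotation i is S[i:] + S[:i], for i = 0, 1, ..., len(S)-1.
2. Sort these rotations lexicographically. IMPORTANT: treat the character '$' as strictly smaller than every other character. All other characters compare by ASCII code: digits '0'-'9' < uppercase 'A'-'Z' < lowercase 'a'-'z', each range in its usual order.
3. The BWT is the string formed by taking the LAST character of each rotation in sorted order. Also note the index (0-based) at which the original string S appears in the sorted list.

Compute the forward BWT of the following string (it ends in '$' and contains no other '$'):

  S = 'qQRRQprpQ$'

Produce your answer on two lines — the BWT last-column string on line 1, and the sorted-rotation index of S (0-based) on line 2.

Answer: QpqRRQrQ$p
8

Derivation:
All 10 rotations (rotation i = S[i:]+S[:i]):
  rot[0] = qQRRQprpQ$
  rot[1] = QRRQprpQ$q
  rot[2] = RRQprpQ$qQ
  rot[3] = RQprpQ$qQR
  rot[4] = QprpQ$qQRR
  rot[5] = prpQ$qQRRQ
  rot[6] = rpQ$qQRRQp
  rot[7] = pQ$qQRRQpr
  rot[8] = Q$qQRRQprp
  rot[9] = $qQRRQprpQ
Sorted (with $ < everything):
  sorted[0] = $qQRRQprpQ  (last char: 'Q')
  sorted[1] = Q$qQRRQprp  (last char: 'p')
  sorted[2] = QRRQprpQ$q  (last char: 'q')
  sorted[3] = QprpQ$qQRR  (last char: 'R')
  sorted[4] = RQprpQ$qQR  (last char: 'R')
  sorted[5] = RRQprpQ$qQ  (last char: 'Q')
  sorted[6] = pQ$qQRRQpr  (last char: 'r')
  sorted[7] = prpQ$qQRRQ  (last char: 'Q')
  sorted[8] = qQRRQprpQ$  (last char: '$')
  sorted[9] = rpQ$qQRRQp  (last char: 'p')
Last column: QpqRRQrQ$p
Original string S is at sorted index 8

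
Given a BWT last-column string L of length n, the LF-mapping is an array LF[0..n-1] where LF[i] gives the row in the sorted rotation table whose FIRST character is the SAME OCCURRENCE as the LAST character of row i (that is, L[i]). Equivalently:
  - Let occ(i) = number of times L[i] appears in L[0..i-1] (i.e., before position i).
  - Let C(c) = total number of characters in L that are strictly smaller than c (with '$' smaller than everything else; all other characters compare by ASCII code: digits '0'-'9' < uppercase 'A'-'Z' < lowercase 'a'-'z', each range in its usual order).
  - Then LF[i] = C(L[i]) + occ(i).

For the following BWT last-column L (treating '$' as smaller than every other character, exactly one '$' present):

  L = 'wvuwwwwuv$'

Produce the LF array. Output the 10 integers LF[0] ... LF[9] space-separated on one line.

Char counts: '$':1, 'u':2, 'v':2, 'w':5
C (first-col start): C('$')=0, C('u')=1, C('v')=3, C('w')=5
L[0]='w': occ=0, LF[0]=C('w')+0=5+0=5
L[1]='v': occ=0, LF[1]=C('v')+0=3+0=3
L[2]='u': occ=0, LF[2]=C('u')+0=1+0=1
L[3]='w': occ=1, LF[3]=C('w')+1=5+1=6
L[4]='w': occ=2, LF[4]=C('w')+2=5+2=7
L[5]='w': occ=3, LF[5]=C('w')+3=5+3=8
L[6]='w': occ=4, LF[6]=C('w')+4=5+4=9
L[7]='u': occ=1, LF[7]=C('u')+1=1+1=2
L[8]='v': occ=1, LF[8]=C('v')+1=3+1=4
L[9]='$': occ=0, LF[9]=C('$')+0=0+0=0

Answer: 5 3 1 6 7 8 9 2 4 0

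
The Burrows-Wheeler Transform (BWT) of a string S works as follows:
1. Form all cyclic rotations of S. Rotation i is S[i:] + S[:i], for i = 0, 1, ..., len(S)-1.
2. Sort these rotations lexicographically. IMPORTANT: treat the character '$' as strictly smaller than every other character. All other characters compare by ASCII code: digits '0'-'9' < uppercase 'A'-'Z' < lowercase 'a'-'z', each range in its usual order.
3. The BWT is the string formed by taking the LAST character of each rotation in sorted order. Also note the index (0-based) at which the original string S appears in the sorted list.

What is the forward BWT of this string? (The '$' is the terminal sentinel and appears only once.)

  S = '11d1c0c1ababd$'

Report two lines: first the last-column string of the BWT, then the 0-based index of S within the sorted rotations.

All 14 rotations (rotation i = S[i:]+S[:i]):
  rot[0] = 11d1c0c1ababd$
  rot[1] = 1d1c0c1ababd$1
  rot[2] = d1c0c1ababd$11
  rot[3] = 1c0c1ababd$11d
  rot[4] = c0c1ababd$11d1
  rot[5] = 0c1ababd$11d1c
  rot[6] = c1ababd$11d1c0
  rot[7] = 1ababd$11d1c0c
  rot[8] = ababd$11d1c0c1
  rot[9] = babd$11d1c0c1a
  rot[10] = abd$11d1c0c1ab
  rot[11] = bd$11d1c0c1aba
  rot[12] = d$11d1c0c1abab
  rot[13] = $11d1c0c1ababd
Sorted (with $ < everything):
  sorted[0] = $11d1c0c1ababd  (last char: 'd')
  sorted[1] = 0c1ababd$11d1c  (last char: 'c')
  sorted[2] = 11d1c0c1ababd$  (last char: '$')
  sorted[3] = 1ababd$11d1c0c  (last char: 'c')
  sorted[4] = 1c0c1ababd$11d  (last char: 'd')
  sorted[5] = 1d1c0c1ababd$1  (last char: '1')
  sorted[6] = ababd$11d1c0c1  (last char: '1')
  sorted[7] = abd$11d1c0c1ab  (last char: 'b')
  sorted[8] = babd$11d1c0c1a  (last char: 'a')
  sorted[9] = bd$11d1c0c1aba  (last char: 'a')
  sorted[10] = c0c1ababd$11d1  (last char: '1')
  sorted[11] = c1ababd$11d1c0  (last char: '0')
  sorted[12] = d$11d1c0c1abab  (last char: 'b')
  sorted[13] = d1c0c1ababd$11  (last char: '1')
Last column: dc$cd11baa10b1
Original string S is at sorted index 2

Answer: dc$cd11baa10b1
2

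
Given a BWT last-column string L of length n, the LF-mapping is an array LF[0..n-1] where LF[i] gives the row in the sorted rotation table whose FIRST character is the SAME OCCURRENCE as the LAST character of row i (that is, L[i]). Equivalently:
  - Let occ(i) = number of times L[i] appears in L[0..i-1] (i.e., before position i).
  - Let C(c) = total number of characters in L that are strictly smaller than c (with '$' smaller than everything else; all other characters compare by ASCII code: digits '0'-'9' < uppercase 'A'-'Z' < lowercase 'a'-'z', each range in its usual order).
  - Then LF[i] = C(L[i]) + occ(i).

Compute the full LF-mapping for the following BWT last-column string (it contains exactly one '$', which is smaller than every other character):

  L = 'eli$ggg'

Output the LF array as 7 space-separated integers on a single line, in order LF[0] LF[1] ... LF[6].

Answer: 1 6 5 0 2 3 4

Derivation:
Char counts: '$':1, 'e':1, 'g':3, 'i':1, 'l':1
C (first-col start): C('$')=0, C('e')=1, C('g')=2, C('i')=5, C('l')=6
L[0]='e': occ=0, LF[0]=C('e')+0=1+0=1
L[1]='l': occ=0, LF[1]=C('l')+0=6+0=6
L[2]='i': occ=0, LF[2]=C('i')+0=5+0=5
L[3]='$': occ=0, LF[3]=C('$')+0=0+0=0
L[4]='g': occ=0, LF[4]=C('g')+0=2+0=2
L[5]='g': occ=1, LF[5]=C('g')+1=2+1=3
L[6]='g': occ=2, LF[6]=C('g')+2=2+2=4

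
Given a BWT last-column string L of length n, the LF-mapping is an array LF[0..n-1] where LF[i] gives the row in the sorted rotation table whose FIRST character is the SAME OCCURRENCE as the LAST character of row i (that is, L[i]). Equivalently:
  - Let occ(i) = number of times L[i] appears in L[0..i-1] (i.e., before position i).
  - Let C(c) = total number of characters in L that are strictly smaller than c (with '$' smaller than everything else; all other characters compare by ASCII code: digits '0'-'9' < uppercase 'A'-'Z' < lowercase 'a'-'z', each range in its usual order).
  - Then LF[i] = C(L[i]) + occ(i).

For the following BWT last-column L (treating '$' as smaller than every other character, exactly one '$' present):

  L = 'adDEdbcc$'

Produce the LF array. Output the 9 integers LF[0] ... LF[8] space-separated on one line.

Answer: 3 7 1 2 8 4 5 6 0

Derivation:
Char counts: '$':1, 'D':1, 'E':1, 'a':1, 'b':1, 'c':2, 'd':2
C (first-col start): C('$')=0, C('D')=1, C('E')=2, C('a')=3, C('b')=4, C('c')=5, C('d')=7
L[0]='a': occ=0, LF[0]=C('a')+0=3+0=3
L[1]='d': occ=0, LF[1]=C('d')+0=7+0=7
L[2]='D': occ=0, LF[2]=C('D')+0=1+0=1
L[3]='E': occ=0, LF[3]=C('E')+0=2+0=2
L[4]='d': occ=1, LF[4]=C('d')+1=7+1=8
L[5]='b': occ=0, LF[5]=C('b')+0=4+0=4
L[6]='c': occ=0, LF[6]=C('c')+0=5+0=5
L[7]='c': occ=1, LF[7]=C('c')+1=5+1=6
L[8]='$': occ=0, LF[8]=C('$')+0=0+0=0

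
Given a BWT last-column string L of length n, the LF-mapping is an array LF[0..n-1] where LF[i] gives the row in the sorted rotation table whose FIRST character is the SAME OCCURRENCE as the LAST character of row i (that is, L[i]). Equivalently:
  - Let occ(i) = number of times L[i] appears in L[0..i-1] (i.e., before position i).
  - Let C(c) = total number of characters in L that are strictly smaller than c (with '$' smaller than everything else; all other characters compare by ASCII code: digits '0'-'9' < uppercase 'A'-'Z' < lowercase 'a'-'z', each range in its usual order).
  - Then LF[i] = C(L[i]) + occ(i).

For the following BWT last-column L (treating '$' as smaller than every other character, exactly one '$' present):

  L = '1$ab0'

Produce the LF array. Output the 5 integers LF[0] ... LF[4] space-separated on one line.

Answer: 2 0 3 4 1

Derivation:
Char counts: '$':1, '0':1, '1':1, 'a':1, 'b':1
C (first-col start): C('$')=0, C('0')=1, C('1')=2, C('a')=3, C('b')=4
L[0]='1': occ=0, LF[0]=C('1')+0=2+0=2
L[1]='$': occ=0, LF[1]=C('$')+0=0+0=0
L[2]='a': occ=0, LF[2]=C('a')+0=3+0=3
L[3]='b': occ=0, LF[3]=C('b')+0=4+0=4
L[4]='0': occ=0, LF[4]=C('0')+0=1+0=1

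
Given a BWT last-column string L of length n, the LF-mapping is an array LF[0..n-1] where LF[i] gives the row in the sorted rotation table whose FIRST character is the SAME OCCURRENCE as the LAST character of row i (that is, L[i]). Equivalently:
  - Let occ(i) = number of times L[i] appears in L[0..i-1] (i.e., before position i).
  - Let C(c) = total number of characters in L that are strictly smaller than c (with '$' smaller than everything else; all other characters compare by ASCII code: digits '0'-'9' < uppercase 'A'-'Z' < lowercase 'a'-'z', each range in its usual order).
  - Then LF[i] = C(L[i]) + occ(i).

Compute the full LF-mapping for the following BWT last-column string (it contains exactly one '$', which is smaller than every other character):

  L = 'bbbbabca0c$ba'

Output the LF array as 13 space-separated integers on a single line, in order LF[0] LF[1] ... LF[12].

Char counts: '$':1, '0':1, 'a':3, 'b':6, 'c':2
C (first-col start): C('$')=0, C('0')=1, C('a')=2, C('b')=5, C('c')=11
L[0]='b': occ=0, LF[0]=C('b')+0=5+0=5
L[1]='b': occ=1, LF[1]=C('b')+1=5+1=6
L[2]='b': occ=2, LF[2]=C('b')+2=5+2=7
L[3]='b': occ=3, LF[3]=C('b')+3=5+3=8
L[4]='a': occ=0, LF[4]=C('a')+0=2+0=2
L[5]='b': occ=4, LF[5]=C('b')+4=5+4=9
L[6]='c': occ=0, LF[6]=C('c')+0=11+0=11
L[7]='a': occ=1, LF[7]=C('a')+1=2+1=3
L[8]='0': occ=0, LF[8]=C('0')+0=1+0=1
L[9]='c': occ=1, LF[9]=C('c')+1=11+1=12
L[10]='$': occ=0, LF[10]=C('$')+0=0+0=0
L[11]='b': occ=5, LF[11]=C('b')+5=5+5=10
L[12]='a': occ=2, LF[12]=C('a')+2=2+2=4

Answer: 5 6 7 8 2 9 11 3 1 12 0 10 4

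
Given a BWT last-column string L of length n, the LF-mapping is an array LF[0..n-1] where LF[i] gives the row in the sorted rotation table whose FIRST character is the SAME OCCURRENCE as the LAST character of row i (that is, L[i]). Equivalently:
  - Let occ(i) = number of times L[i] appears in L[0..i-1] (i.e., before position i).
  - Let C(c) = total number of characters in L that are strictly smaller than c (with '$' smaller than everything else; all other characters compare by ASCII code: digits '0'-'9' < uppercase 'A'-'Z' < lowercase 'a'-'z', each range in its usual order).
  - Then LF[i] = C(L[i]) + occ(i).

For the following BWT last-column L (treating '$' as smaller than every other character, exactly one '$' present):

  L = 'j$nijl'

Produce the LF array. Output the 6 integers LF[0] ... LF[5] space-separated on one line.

Char counts: '$':1, 'i':1, 'j':2, 'l':1, 'n':1
C (first-col start): C('$')=0, C('i')=1, C('j')=2, C('l')=4, C('n')=5
L[0]='j': occ=0, LF[0]=C('j')+0=2+0=2
L[1]='$': occ=0, LF[1]=C('$')+0=0+0=0
L[2]='n': occ=0, LF[2]=C('n')+0=5+0=5
L[3]='i': occ=0, LF[3]=C('i')+0=1+0=1
L[4]='j': occ=1, LF[4]=C('j')+1=2+1=3
L[5]='l': occ=0, LF[5]=C('l')+0=4+0=4

Answer: 2 0 5 1 3 4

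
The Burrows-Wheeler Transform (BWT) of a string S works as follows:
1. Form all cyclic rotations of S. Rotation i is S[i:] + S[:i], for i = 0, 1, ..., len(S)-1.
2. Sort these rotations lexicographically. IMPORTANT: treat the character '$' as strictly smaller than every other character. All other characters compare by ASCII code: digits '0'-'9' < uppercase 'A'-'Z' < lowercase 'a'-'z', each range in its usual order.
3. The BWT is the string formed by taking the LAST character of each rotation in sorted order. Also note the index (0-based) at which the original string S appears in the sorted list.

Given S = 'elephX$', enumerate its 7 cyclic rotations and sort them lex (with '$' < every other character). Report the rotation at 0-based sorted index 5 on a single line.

All 7 rotations (rotation i = S[i:]+S[:i]):
  rot[0] = elephX$
  rot[1] = lephX$e
  rot[2] = ephX$el
  rot[3] = phX$ele
  rot[4] = hX$elep
  rot[5] = X$eleph
  rot[6] = $elephX
Sorted (with $ < everything):
  sorted[0] = $elephX
  sorted[1] = X$eleph
  sorted[2] = elephX$
  sorted[3] = ephX$el
  sorted[4] = hX$elep
  sorted[5] = lephX$e
  sorted[6] = phX$ele
sorted[5] = lephX$e

Answer: lephX$e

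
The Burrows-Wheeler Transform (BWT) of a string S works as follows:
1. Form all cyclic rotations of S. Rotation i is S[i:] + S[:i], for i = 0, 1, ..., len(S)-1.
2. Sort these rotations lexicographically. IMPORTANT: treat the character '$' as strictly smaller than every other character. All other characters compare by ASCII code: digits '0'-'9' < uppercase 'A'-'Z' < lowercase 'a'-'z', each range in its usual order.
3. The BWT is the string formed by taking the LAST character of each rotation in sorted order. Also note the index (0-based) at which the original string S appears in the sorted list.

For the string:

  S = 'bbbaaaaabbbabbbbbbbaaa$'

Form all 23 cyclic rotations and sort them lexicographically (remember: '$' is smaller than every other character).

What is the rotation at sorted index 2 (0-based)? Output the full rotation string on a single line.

Answer: aa$bbbaaaaabbbabbbbbbba

Derivation:
All 23 rotations (rotation i = S[i:]+S[:i]):
  rot[0] = bbbaaaaabbbabbbbbbbaaa$
  rot[1] = bbaaaaabbbabbbbbbbaaa$b
  rot[2] = baaaaabbbabbbbbbbaaa$bb
  rot[3] = aaaaabbbabbbbbbbaaa$bbb
  rot[4] = aaaabbbabbbbbbbaaa$bbba
  rot[5] = aaabbbabbbbbbbaaa$bbbaa
  rot[6] = aabbbabbbbbbbaaa$bbbaaa
  rot[7] = abbbabbbbbbbaaa$bbbaaaa
  rot[8] = bbbabbbbbbbaaa$bbbaaaaa
  rot[9] = bbabbbbbbbaaa$bbbaaaaab
  rot[10] = babbbbbbbaaa$bbbaaaaabb
  rot[11] = abbbbbbbaaa$bbbaaaaabbb
  rot[12] = bbbbbbbaaa$bbbaaaaabbba
  rot[13] = bbbbbbaaa$bbbaaaaabbbab
  rot[14] = bbbbbaaa$bbbaaaaabbbabb
  rot[15] = bbbbaaa$bbbaaaaabbbabbb
  rot[16] = bbbaaa$bbbaaaaabbbabbbb
  rot[17] = bbaaa$bbbaaaaabbbabbbbb
  rot[18] = baaa$bbbaaaaabbbabbbbbb
  rot[19] = aaa$bbbaaaaabbbabbbbbbb
  rot[20] = aa$bbbaaaaabbbabbbbbbba
  rot[21] = a$bbbaaaaabbbabbbbbbbaa
  rot[22] = $bbbaaaaabbbabbbbbbbaaa
Sorted (with $ < everything):
  sorted[0] = $bbbaaaaabbbabbbbbbbaaa
  sorted[1] = a$bbbaaaaabbbabbbbbbbaa
  sorted[2] = aa$bbbaaaaabbbabbbbbbba
  sorted[3] = aaa$bbbaaaaabbbabbbbbbb
  sorted[4] = aaaaabbbabbbbbbbaaa$bbb
  sorted[5] = aaaabbbabbbbbbbaaa$bbba
  sorted[6] = aaabbbabbbbbbbaaa$bbbaa
  sorted[7] = aabbbabbbbbbbaaa$bbbaaa
  sorted[8] = abbbabbbbbbbaaa$bbbaaaa
  sorted[9] = abbbbbbbaaa$bbbaaaaabbb
  sorted[10] = baaa$bbbaaaaabbbabbbbbb
  sorted[11] = baaaaabbbabbbbbbbaaa$bb
  sorted[12] = babbbbbbbaaa$bbbaaaaabb
  sorted[13] = bbaaa$bbbaaaaabbbabbbbb
  sorted[14] = bbaaaaabbbabbbbbbbaaa$b
  sorted[15] = bbabbbbbbbaaa$bbbaaaaab
  sorted[16] = bbbaaa$bbbaaaaabbbabbbb
  sorted[17] = bbbaaaaabbbabbbbbbbaaa$
  sorted[18] = bbbabbbbbbbaaa$bbbaaaaa
  sorted[19] = bbbbaaa$bbbaaaaabbbabbb
  sorted[20] = bbbbbaaa$bbbaaaaabbbabb
  sorted[21] = bbbbbbaaa$bbbaaaaabbbab
  sorted[22] = bbbbbbbaaa$bbbaaaaabbba
sorted[2] = aa$bbbaaaaabbbabbbbbbba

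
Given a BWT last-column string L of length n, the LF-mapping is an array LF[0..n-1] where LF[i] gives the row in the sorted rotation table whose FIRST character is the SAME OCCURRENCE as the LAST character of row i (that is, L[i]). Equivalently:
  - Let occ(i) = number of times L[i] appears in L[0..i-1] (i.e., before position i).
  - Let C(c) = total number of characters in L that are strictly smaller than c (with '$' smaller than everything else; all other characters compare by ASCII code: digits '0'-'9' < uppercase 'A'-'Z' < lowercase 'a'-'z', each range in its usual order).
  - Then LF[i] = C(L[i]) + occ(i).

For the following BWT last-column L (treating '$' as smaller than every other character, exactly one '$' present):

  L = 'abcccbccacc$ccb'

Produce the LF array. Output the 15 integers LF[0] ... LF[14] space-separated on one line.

Answer: 1 3 6 7 8 4 9 10 2 11 12 0 13 14 5

Derivation:
Char counts: '$':1, 'a':2, 'b':3, 'c':9
C (first-col start): C('$')=0, C('a')=1, C('b')=3, C('c')=6
L[0]='a': occ=0, LF[0]=C('a')+0=1+0=1
L[1]='b': occ=0, LF[1]=C('b')+0=3+0=3
L[2]='c': occ=0, LF[2]=C('c')+0=6+0=6
L[3]='c': occ=1, LF[3]=C('c')+1=6+1=7
L[4]='c': occ=2, LF[4]=C('c')+2=6+2=8
L[5]='b': occ=1, LF[5]=C('b')+1=3+1=4
L[6]='c': occ=3, LF[6]=C('c')+3=6+3=9
L[7]='c': occ=4, LF[7]=C('c')+4=6+4=10
L[8]='a': occ=1, LF[8]=C('a')+1=1+1=2
L[9]='c': occ=5, LF[9]=C('c')+5=6+5=11
L[10]='c': occ=6, LF[10]=C('c')+6=6+6=12
L[11]='$': occ=0, LF[11]=C('$')+0=0+0=0
L[12]='c': occ=7, LF[12]=C('c')+7=6+7=13
L[13]='c': occ=8, LF[13]=C('c')+8=6+8=14
L[14]='b': occ=2, LF[14]=C('b')+2=3+2=5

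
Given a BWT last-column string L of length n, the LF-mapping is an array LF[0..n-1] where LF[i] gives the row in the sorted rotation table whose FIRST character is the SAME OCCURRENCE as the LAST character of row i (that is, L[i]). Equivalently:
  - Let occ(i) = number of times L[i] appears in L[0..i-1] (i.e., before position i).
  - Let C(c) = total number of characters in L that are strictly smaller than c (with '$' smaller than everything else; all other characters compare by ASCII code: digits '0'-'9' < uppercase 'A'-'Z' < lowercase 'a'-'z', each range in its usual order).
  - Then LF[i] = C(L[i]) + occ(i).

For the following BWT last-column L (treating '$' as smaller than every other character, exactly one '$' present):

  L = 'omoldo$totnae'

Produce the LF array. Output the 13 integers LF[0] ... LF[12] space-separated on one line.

Answer: 7 5 8 4 2 9 0 11 10 12 6 1 3

Derivation:
Char counts: '$':1, 'a':1, 'd':1, 'e':1, 'l':1, 'm':1, 'n':1, 'o':4, 't':2
C (first-col start): C('$')=0, C('a')=1, C('d')=2, C('e')=3, C('l')=4, C('m')=5, C('n')=6, C('o')=7, C('t')=11
L[0]='o': occ=0, LF[0]=C('o')+0=7+0=7
L[1]='m': occ=0, LF[1]=C('m')+0=5+0=5
L[2]='o': occ=1, LF[2]=C('o')+1=7+1=8
L[3]='l': occ=0, LF[3]=C('l')+0=4+0=4
L[4]='d': occ=0, LF[4]=C('d')+0=2+0=2
L[5]='o': occ=2, LF[5]=C('o')+2=7+2=9
L[6]='$': occ=0, LF[6]=C('$')+0=0+0=0
L[7]='t': occ=0, LF[7]=C('t')+0=11+0=11
L[8]='o': occ=3, LF[8]=C('o')+3=7+3=10
L[9]='t': occ=1, LF[9]=C('t')+1=11+1=12
L[10]='n': occ=0, LF[10]=C('n')+0=6+0=6
L[11]='a': occ=0, LF[11]=C('a')+0=1+0=1
L[12]='e': occ=0, LF[12]=C('e')+0=3+0=3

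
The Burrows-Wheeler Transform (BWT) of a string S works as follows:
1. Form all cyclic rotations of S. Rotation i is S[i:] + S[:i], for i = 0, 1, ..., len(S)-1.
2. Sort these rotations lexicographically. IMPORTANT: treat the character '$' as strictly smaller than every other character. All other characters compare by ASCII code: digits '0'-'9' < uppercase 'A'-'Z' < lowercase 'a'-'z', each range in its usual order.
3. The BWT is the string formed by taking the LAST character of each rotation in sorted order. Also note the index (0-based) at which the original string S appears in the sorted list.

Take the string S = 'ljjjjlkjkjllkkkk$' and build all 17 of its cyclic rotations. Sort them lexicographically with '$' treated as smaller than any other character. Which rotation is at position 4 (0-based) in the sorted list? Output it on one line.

All 17 rotations (rotation i = S[i:]+S[:i]):
  rot[0] = ljjjjlkjkjllkkkk$
  rot[1] = jjjjlkjkjllkkkk$l
  rot[2] = jjjlkjkjllkkkk$lj
  rot[3] = jjlkjkjllkkkk$ljj
  rot[4] = jlkjkjllkkkk$ljjj
  rot[5] = lkjkjllkkkk$ljjjj
  rot[6] = kjkjllkkkk$ljjjjl
  rot[7] = jkjllkkkk$ljjjjlk
  rot[8] = kjllkkkk$ljjjjlkj
  rot[9] = jllkkkk$ljjjjlkjk
  rot[10] = llkkkk$ljjjjlkjkj
  rot[11] = lkkkk$ljjjjlkjkjl
  rot[12] = kkkk$ljjjjlkjkjll
  rot[13] = kkk$ljjjjlkjkjllk
  rot[14] = kk$ljjjjlkjkjllkk
  rot[15] = k$ljjjjlkjkjllkkk
  rot[16] = $ljjjjlkjkjllkkkk
Sorted (with $ < everything):
  sorted[0] = $ljjjjlkjkjllkkkk
  sorted[1] = jjjjlkjkjllkkkk$l
  sorted[2] = jjjlkjkjllkkkk$lj
  sorted[3] = jjlkjkjllkkkk$ljj
  sorted[4] = jkjllkkkk$ljjjjlk
  sorted[5] = jlkjkjllkkkk$ljjj
  sorted[6] = jllkkkk$ljjjjlkjk
  sorted[7] = k$ljjjjlkjkjllkkk
  sorted[8] = kjkjllkkkk$ljjjjl
  sorted[9] = kjllkkkk$ljjjjlkj
  sorted[10] = kk$ljjjjlkjkjllkk
  sorted[11] = kkk$ljjjjlkjkjllk
  sorted[12] = kkkk$ljjjjlkjkjll
  sorted[13] = ljjjjlkjkjllkkkk$
  sorted[14] = lkjkjllkkkk$ljjjj
  sorted[15] = lkkkk$ljjjjlkjkjl
  sorted[16] = llkkkk$ljjjjlkjkj
sorted[4] = jkjllkkkk$ljjjjlk

Answer: jkjllkkkk$ljjjjlk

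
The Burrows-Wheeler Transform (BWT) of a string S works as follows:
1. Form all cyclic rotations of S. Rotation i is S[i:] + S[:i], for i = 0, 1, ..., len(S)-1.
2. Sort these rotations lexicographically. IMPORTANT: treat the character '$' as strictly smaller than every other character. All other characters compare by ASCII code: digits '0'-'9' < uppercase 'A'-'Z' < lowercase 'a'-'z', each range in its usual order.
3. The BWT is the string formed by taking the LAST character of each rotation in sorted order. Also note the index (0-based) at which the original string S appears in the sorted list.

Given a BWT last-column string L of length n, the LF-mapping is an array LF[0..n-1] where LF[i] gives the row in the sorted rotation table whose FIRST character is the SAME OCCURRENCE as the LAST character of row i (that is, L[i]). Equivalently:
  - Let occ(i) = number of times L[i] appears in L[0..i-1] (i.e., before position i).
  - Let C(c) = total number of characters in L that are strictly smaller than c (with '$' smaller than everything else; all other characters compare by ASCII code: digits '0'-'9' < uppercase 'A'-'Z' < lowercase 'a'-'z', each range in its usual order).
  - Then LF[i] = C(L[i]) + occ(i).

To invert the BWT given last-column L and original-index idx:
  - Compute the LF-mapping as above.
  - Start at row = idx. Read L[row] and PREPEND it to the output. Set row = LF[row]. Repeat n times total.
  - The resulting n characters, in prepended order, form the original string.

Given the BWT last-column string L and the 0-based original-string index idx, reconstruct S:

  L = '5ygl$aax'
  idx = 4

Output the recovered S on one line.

Answer: galaxy5$

Derivation:
LF mapping: 1 7 4 5 0 2 3 6
Walk LF starting at row 4, prepending L[row]:
  step 1: row=4, L[4]='$', prepend. Next row=LF[4]=0
  step 2: row=0, L[0]='5', prepend. Next row=LF[0]=1
  step 3: row=1, L[1]='y', prepend. Next row=LF[1]=7
  step 4: row=7, L[7]='x', prepend. Next row=LF[7]=6
  step 5: row=6, L[6]='a', prepend. Next row=LF[6]=3
  step 6: row=3, L[3]='l', prepend. Next row=LF[3]=5
  step 7: row=5, L[5]='a', prepend. Next row=LF[5]=2
  step 8: row=2, L[2]='g', prepend. Next row=LF[2]=4
Reversed output: galaxy5$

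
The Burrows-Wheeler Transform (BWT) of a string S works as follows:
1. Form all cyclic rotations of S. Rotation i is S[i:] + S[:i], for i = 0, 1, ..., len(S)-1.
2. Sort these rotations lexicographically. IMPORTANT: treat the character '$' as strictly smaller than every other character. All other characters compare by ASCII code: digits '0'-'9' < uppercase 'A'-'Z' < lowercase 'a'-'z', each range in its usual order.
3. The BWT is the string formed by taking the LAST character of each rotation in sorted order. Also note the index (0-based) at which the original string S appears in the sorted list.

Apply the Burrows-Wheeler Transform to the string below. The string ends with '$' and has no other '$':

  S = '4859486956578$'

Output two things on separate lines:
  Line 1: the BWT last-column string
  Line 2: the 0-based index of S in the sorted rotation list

Answer: 8$996858574456
1

Derivation:
All 14 rotations (rotation i = S[i:]+S[:i]):
  rot[0] = 4859486956578$
  rot[1] = 859486956578$4
  rot[2] = 59486956578$48
  rot[3] = 9486956578$485
  rot[4] = 486956578$4859
  rot[5] = 86956578$48594
  rot[6] = 6956578$485948
  rot[7] = 956578$4859486
  rot[8] = 56578$48594869
  rot[9] = 6578$485948695
  rot[10] = 578$4859486956
  rot[11] = 78$48594869565
  rot[12] = 8$485948695657
  rot[13] = $4859486956578
Sorted (with $ < everything):
  sorted[0] = $4859486956578  (last char: '8')
  sorted[1] = 4859486956578$  (last char: '$')
  sorted[2] = 486956578$4859  (last char: '9')
  sorted[3] = 56578$48594869  (last char: '9')
  sorted[4] = 578$4859486956  (last char: '6')
  sorted[5] = 59486956578$48  (last char: '8')
  sorted[6] = 6578$485948695  (last char: '5')
  sorted[7] = 6956578$485948  (last char: '8')
  sorted[8] = 78$48594869565  (last char: '5')
  sorted[9] = 8$485948695657  (last char: '7')
  sorted[10] = 859486956578$4  (last char: '4')
  sorted[11] = 86956578$48594  (last char: '4')
  sorted[12] = 9486956578$485  (last char: '5')
  sorted[13] = 956578$4859486  (last char: '6')
Last column: 8$996858574456
Original string S is at sorted index 1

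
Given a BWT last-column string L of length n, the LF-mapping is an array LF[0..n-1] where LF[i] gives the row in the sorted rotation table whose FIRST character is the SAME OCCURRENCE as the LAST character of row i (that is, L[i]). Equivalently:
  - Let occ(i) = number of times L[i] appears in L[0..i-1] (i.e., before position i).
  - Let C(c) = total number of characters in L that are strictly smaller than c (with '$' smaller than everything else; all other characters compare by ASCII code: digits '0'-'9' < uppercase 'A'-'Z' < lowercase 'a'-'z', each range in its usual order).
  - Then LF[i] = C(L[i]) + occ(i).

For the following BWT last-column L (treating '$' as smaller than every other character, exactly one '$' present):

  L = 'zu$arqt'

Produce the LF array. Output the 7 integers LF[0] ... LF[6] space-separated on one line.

Char counts: '$':1, 'a':1, 'q':1, 'r':1, 't':1, 'u':1, 'z':1
C (first-col start): C('$')=0, C('a')=1, C('q')=2, C('r')=3, C('t')=4, C('u')=5, C('z')=6
L[0]='z': occ=0, LF[0]=C('z')+0=6+0=6
L[1]='u': occ=0, LF[1]=C('u')+0=5+0=5
L[2]='$': occ=0, LF[2]=C('$')+0=0+0=0
L[3]='a': occ=0, LF[3]=C('a')+0=1+0=1
L[4]='r': occ=0, LF[4]=C('r')+0=3+0=3
L[5]='q': occ=0, LF[5]=C('q')+0=2+0=2
L[6]='t': occ=0, LF[6]=C('t')+0=4+0=4

Answer: 6 5 0 1 3 2 4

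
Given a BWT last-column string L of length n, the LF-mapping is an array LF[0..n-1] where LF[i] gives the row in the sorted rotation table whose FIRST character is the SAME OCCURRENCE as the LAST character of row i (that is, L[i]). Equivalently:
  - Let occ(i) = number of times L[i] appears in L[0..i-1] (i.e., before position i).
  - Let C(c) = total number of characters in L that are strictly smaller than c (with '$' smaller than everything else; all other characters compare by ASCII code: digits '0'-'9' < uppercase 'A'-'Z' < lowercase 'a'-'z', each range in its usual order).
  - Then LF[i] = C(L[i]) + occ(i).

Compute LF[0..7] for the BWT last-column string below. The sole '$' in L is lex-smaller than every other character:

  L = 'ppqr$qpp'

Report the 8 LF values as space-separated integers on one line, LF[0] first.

Answer: 1 2 5 7 0 6 3 4

Derivation:
Char counts: '$':1, 'p':4, 'q':2, 'r':1
C (first-col start): C('$')=0, C('p')=1, C('q')=5, C('r')=7
L[0]='p': occ=0, LF[0]=C('p')+0=1+0=1
L[1]='p': occ=1, LF[1]=C('p')+1=1+1=2
L[2]='q': occ=0, LF[2]=C('q')+0=5+0=5
L[3]='r': occ=0, LF[3]=C('r')+0=7+0=7
L[4]='$': occ=0, LF[4]=C('$')+0=0+0=0
L[5]='q': occ=1, LF[5]=C('q')+1=5+1=6
L[6]='p': occ=2, LF[6]=C('p')+2=1+2=3
L[7]='p': occ=3, LF[7]=C('p')+3=1+3=4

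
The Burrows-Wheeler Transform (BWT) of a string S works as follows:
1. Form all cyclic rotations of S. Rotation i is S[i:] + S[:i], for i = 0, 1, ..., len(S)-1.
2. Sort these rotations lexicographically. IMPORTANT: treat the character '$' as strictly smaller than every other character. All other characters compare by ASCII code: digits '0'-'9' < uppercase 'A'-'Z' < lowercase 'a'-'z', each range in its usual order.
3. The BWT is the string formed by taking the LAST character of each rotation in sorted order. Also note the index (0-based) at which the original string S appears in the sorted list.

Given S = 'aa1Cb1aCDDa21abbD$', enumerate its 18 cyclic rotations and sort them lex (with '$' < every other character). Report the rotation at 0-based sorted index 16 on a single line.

Answer: bD$aa1Cb1aCDDa21ab

Derivation:
All 18 rotations (rotation i = S[i:]+S[:i]):
  rot[0] = aa1Cb1aCDDa21abbD$
  rot[1] = a1Cb1aCDDa21abbD$a
  rot[2] = 1Cb1aCDDa21abbD$aa
  rot[3] = Cb1aCDDa21abbD$aa1
  rot[4] = b1aCDDa21abbD$aa1C
  rot[5] = 1aCDDa21abbD$aa1Cb
  rot[6] = aCDDa21abbD$aa1Cb1
  rot[7] = CDDa21abbD$aa1Cb1a
  rot[8] = DDa21abbD$aa1Cb1aC
  rot[9] = Da21abbD$aa1Cb1aCD
  rot[10] = a21abbD$aa1Cb1aCDD
  rot[11] = 21abbD$aa1Cb1aCDDa
  rot[12] = 1abbD$aa1Cb1aCDDa2
  rot[13] = abbD$aa1Cb1aCDDa21
  rot[14] = bbD$aa1Cb1aCDDa21a
  rot[15] = bD$aa1Cb1aCDDa21ab
  rot[16] = D$aa1Cb1aCDDa21abb
  rot[17] = $aa1Cb1aCDDa21abbD
Sorted (with $ < everything):
  sorted[0] = $aa1Cb1aCDDa21abbD
  sorted[1] = 1Cb1aCDDa21abbD$aa
  sorted[2] = 1aCDDa21abbD$aa1Cb
  sorted[3] = 1abbD$aa1Cb1aCDDa2
  sorted[4] = 21abbD$aa1Cb1aCDDa
  sorted[5] = CDDa21abbD$aa1Cb1a
  sorted[6] = Cb1aCDDa21abbD$aa1
  sorted[7] = D$aa1Cb1aCDDa21abb
  sorted[8] = DDa21abbD$aa1Cb1aC
  sorted[9] = Da21abbD$aa1Cb1aCD
  sorted[10] = a1Cb1aCDDa21abbD$a
  sorted[11] = a21abbD$aa1Cb1aCDD
  sorted[12] = aCDDa21abbD$aa1Cb1
  sorted[13] = aa1Cb1aCDDa21abbD$
  sorted[14] = abbD$aa1Cb1aCDDa21
  sorted[15] = b1aCDDa21abbD$aa1C
  sorted[16] = bD$aa1Cb1aCDDa21ab
  sorted[17] = bbD$aa1Cb1aCDDa21a
sorted[16] = bD$aa1Cb1aCDDa21ab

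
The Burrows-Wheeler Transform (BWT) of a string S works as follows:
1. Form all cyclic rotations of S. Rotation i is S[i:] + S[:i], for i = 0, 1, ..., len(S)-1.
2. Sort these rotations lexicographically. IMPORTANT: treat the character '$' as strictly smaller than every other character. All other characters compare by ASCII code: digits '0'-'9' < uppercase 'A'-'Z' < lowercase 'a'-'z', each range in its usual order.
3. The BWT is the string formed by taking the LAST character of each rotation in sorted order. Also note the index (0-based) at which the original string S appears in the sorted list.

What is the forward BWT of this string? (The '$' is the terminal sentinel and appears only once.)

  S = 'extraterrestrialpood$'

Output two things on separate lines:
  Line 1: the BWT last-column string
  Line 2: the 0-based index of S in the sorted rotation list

All 21 rotations (rotation i = S[i:]+S[:i]):
  rot[0] = extraterrestrialpood$
  rot[1] = xtraterrestrialpood$e
  rot[2] = traterrestrialpood$ex
  rot[3] = raterrestrialpood$ext
  rot[4] = aterrestrialpood$extr
  rot[5] = terrestrialpood$extra
  rot[6] = errestrialpood$extrat
  rot[7] = rrestrialpood$extrate
  rot[8] = restrialpood$extrater
  rot[9] = estrialpood$extraterr
  rot[10] = strialpood$extraterre
  rot[11] = trialpood$extraterres
  rot[12] = rialpood$extraterrest
  rot[13] = ialpood$extraterrestr
  rot[14] = alpood$extraterrestri
  rot[15] = lpood$extraterrestria
  rot[16] = pood$extraterrestrial
  rot[17] = ood$extraterrestrialp
  rot[18] = od$extraterrestrialpo
  rot[19] = d$extraterrestrialpoo
  rot[20] = $extraterrestrialpood
Sorted (with $ < everything):
  sorted[0] = $extraterrestrialpood  (last char: 'd')
  sorted[1] = alpood$extraterrestri  (last char: 'i')
  sorted[2] = aterrestrialpood$extr  (last char: 'r')
  sorted[3] = d$extraterrestrialpoo  (last char: 'o')
  sorted[4] = errestrialpood$extrat  (last char: 't')
  sorted[5] = estrialpood$extraterr  (last char: 'r')
  sorted[6] = extraterrestrialpood$  (last char: '$')
  sorted[7] = ialpood$extraterrestr  (last char: 'r')
  sorted[8] = lpood$extraterrestria  (last char: 'a')
  sorted[9] = od$extraterrestrialpo  (last char: 'o')
  sorted[10] = ood$extraterrestrialp  (last char: 'p')
  sorted[11] = pood$extraterrestrial  (last char: 'l')
  sorted[12] = raterrestrialpood$ext  (last char: 't')
  sorted[13] = restrialpood$extrater  (last char: 'r')
  sorted[14] = rialpood$extraterrest  (last char: 't')
  sorted[15] = rrestrialpood$extrate  (last char: 'e')
  sorted[16] = strialpood$extraterre  (last char: 'e')
  sorted[17] = terrestrialpood$extra  (last char: 'a')
  sorted[18] = traterrestrialpood$ex  (last char: 'x')
  sorted[19] = trialpood$extraterres  (last char: 's')
  sorted[20] = xtraterrestrialpood$e  (last char: 'e')
Last column: dirotr$raopltrteeaxse
Original string S is at sorted index 6

Answer: dirotr$raopltrteeaxse
6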